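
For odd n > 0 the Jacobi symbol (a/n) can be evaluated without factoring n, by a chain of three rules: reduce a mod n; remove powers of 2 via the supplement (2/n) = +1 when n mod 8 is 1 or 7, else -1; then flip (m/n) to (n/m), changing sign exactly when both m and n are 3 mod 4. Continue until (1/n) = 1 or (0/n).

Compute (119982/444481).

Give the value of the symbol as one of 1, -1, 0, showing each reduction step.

119982 = 2^1·59991; (2/444481) = +1 since 444481 mod 8 = 1, so (119982/444481) = (+1)^1·(59991/444481); sign now +1
reciprocity: (59991/444481) = +1·(444481/59991) since 59991 mod 4 = 3, 444481 mod 4 = 1; sign now +1
(444481/59991) = (24544/59991)   [reduce mod 59991]
24544 = 2^5·767; (2/59991) = +1 since 59991 mod 8 = 7, so (24544/59991) = (+1)^5·(767/59991); sign now +1
reciprocity: (767/59991) = -1·(59991/767) since 767 mod 4 = 3, 59991 mod 4 = 3; sign now -1
(59991/767) = (165/767)   [reduce mod 767]
reciprocity: (165/767) = +1·(767/165) since 165 mod 4 = 1, 767 mod 4 = 3; sign now -1
(767/165) = (107/165)   [reduce mod 165]
reciprocity: (107/165) = +1·(165/107) since 107 mod 4 = 3, 165 mod 4 = 1; sign now -1
(165/107) = (58/107)   [reduce mod 107]
58 = 2^1·29; (2/107) = -1 since 107 mod 8 = 3, so (58/107) = (-1)^1·(29/107); sign now +1
reciprocity: (29/107) = +1·(107/29) since 29 mod 4 = 1, 107 mod 4 = 3; sign now +1
(107/29) = (20/29)   [reduce mod 29]
20 = 2^2·5; (2/29) = -1 since 29 mod 8 = 5, so (20/29) = (-1)^2·(5/29); sign now +1
reciprocity: (5/29) = +1·(29/5) since 5 mod 4 = 1, 29 mod 4 = 1; sign now +1
(29/5) = (4/5)   [reduce mod 5]
4 = 2^2·1; (2/5) = -1 since 5 mod 8 = 5, so (4/5) = (-1)^2·(1/5); sign now +1
(1/5) = 1; final value = sign = +1

1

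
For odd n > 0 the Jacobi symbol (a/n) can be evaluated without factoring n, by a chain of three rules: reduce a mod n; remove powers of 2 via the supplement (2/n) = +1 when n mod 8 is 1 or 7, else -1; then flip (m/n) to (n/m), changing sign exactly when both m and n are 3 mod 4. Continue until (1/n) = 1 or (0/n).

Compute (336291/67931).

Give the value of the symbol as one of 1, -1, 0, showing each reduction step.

-1

(336291/67931): 336291 mod 67931 = 64567, so (336291/67931) = (64567/67931)
flip (64567/67931) -> (67931/64567): both odd, 64567 mod 4 = 3, 67931 mod 4 = 3, so the flip contributes -1; sign now -1
(67931/64567): 67931 mod 64567 = 3364, so (67931/64567) = (3364/64567)
factor out 2^2: 3364 = 2^2·841; with 64567 mod 8 = 7, (2/64567) = +1; sign now -1; continue with (841/64567)
flip (841/64567) -> (64567/841): both odd, 841 mod 4 = 1, 64567 mod 4 = 3, so the flip contributes +1; sign now -1
(64567/841): 64567 mod 841 = 651, so (64567/841) = (651/841)
flip (651/841) -> (841/651): both odd, 651 mod 4 = 3, 841 mod 4 = 1, so the flip contributes +1; sign now -1
(841/651): 841 mod 651 = 190, so (841/651) = (190/651)
factor out 2^1: 190 = 2^1·95; with 651 mod 8 = 3, (2/651) = -1; sign now +1; continue with (95/651)
flip (95/651) -> (651/95): both odd, 95 mod 4 = 3, 651 mod 4 = 3, so the flip contributes -1; sign now -1
(651/95): 651 mod 95 = 81, so (651/95) = (81/95)
flip (81/95) -> (95/81): both odd, 81 mod 4 = 1, 95 mod 4 = 3, so the flip contributes +1; sign now -1
(95/81): 95 mod 81 = 14, so (95/81) = (14/81)
factor out 2^1: 14 = 2^1·7; with 81 mod 8 = 1, (2/81) = +1; sign now -1; continue with (7/81)
flip (7/81) -> (81/7): both odd, 7 mod 4 = 3, 81 mod 4 = 1, so the flip contributes +1; sign now -1
(81/7): 81 mod 7 = 4, so (81/7) = (4/7)
factor out 2^2: 4 = 2^2·1; with 7 mod 8 = 7, (2/7) = +1; sign now -1; continue with (1/7)
reached (1/7) = 1, so the symbol is -1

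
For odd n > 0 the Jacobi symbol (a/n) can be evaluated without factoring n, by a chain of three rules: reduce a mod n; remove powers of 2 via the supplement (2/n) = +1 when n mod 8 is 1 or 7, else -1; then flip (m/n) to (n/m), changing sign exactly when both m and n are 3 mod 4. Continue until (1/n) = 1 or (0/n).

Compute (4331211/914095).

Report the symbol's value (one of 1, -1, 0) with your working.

(4331211/914095) = (674831/914095)   [reduce mod 914095]
reciprocity: (674831/914095) = -1·(914095/674831) since 674831 mod 4 = 3, 914095 mod 4 = 3; sign now -1
(914095/674831) = (239264/674831)   [reduce mod 674831]
239264 = 2^5·7477; (2/674831) = +1 since 674831 mod 8 = 7, so (239264/674831) = (+1)^5·(7477/674831); sign now -1
reciprocity: (7477/674831) = +1·(674831/7477) since 7477 mod 4 = 1, 674831 mod 4 = 3; sign now -1
(674831/7477) = (1901/7477)   [reduce mod 7477]
reciprocity: (1901/7477) = +1·(7477/1901) since 1901 mod 4 = 1, 7477 mod 4 = 1; sign now -1
(7477/1901) = (1774/1901)   [reduce mod 1901]
1774 = 2^1·887; (2/1901) = -1 since 1901 mod 8 = 5, so (1774/1901) = (-1)^1·(887/1901); sign now +1
reciprocity: (887/1901) = +1·(1901/887) since 887 mod 4 = 3, 1901 mod 4 = 1; sign now +1
(1901/887) = (127/887)   [reduce mod 887]
reciprocity: (127/887) = -1·(887/127) since 127 mod 4 = 3, 887 mod 4 = 3; sign now -1
(887/127) = (125/127)   [reduce mod 127]
reciprocity: (125/127) = +1·(127/125) since 125 mod 4 = 1, 127 mod 4 = 3; sign now -1
(127/125) = (2/125)   [reduce mod 125]
2 = 2^1·1; (2/125) = -1 since 125 mod 8 = 5, so (2/125) = (-1)^1·(1/125); sign now +1
(1/125) = 1; final value = sign = +1

1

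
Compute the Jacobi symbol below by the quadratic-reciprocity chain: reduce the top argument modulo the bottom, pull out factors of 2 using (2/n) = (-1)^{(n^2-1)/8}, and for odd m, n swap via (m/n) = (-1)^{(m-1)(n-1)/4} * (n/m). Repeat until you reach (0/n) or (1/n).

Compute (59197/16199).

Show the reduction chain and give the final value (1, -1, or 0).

(59197/16199): 59197 mod 16199 = 10600, so (59197/16199) = (10600/16199)
factor out 2^3: 10600 = 2^3·1325; with 16199 mod 8 = 7, (2/16199) = +1; sign now +1; continue with (1325/16199)
flip (1325/16199) -> (16199/1325): both odd, 1325 mod 4 = 1, 16199 mod 4 = 3, so the flip contributes +1; sign now +1
(16199/1325): 16199 mod 1325 = 299, so (16199/1325) = (299/1325)
flip (299/1325) -> (1325/299): both odd, 299 mod 4 = 3, 1325 mod 4 = 1, so the flip contributes +1; sign now +1
(1325/299): 1325 mod 299 = 129, so (1325/299) = (129/299)
flip (129/299) -> (299/129): both odd, 129 mod 4 = 1, 299 mod 4 = 3, so the flip contributes +1; sign now +1
(299/129): 299 mod 129 = 41, so (299/129) = (41/129)
flip (41/129) -> (129/41): both odd, 41 mod 4 = 1, 129 mod 4 = 1, so the flip contributes +1; sign now +1
(129/41): 129 mod 41 = 6, so (129/41) = (6/41)
factor out 2^1: 6 = 2^1·3; with 41 mod 8 = 1, (2/41) = +1; sign now +1; continue with (3/41)
flip (3/41) -> (41/3): both odd, 3 mod 4 = 3, 41 mod 4 = 1, so the flip contributes +1; sign now +1
(41/3): 41 mod 3 = 2, so (41/3) = (2/3)
factor out 2^1: 2 = 2^1·1; with 3 mod 8 = 3, (2/3) = -1; sign now -1; continue with (1/3)
reached (1/3) = 1, so the symbol is -1

-1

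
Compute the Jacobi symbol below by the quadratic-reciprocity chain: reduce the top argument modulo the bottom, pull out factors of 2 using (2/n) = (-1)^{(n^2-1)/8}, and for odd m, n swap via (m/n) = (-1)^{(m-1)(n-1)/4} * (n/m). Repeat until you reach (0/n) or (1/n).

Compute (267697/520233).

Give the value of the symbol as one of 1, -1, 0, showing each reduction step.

reciprocity: (267697/520233) = +1·(520233/267697) since 267697 mod 4 = 1, 520233 mod 4 = 1; sign now +1
(520233/267697) = (252536/267697)   [reduce mod 267697]
252536 = 2^3·31567; (2/267697) = +1 since 267697 mod 8 = 1, so (252536/267697) = (+1)^3·(31567/267697); sign now +1
reciprocity: (31567/267697) = +1·(267697/31567) since 31567 mod 4 = 3, 267697 mod 4 = 1; sign now +1
(267697/31567) = (15161/31567)   [reduce mod 31567]
reciprocity: (15161/31567) = +1·(31567/15161) since 15161 mod 4 = 1, 31567 mod 4 = 3; sign now +1
(31567/15161) = (1245/15161)   [reduce mod 15161]
reciprocity: (1245/15161) = +1·(15161/1245) since 1245 mod 4 = 1, 15161 mod 4 = 1; sign now +1
(15161/1245) = (221/1245)   [reduce mod 1245]
reciprocity: (221/1245) = +1·(1245/221) since 221 mod 4 = 1, 1245 mod 4 = 1; sign now +1
(1245/221) = (140/221)   [reduce mod 221]
140 = 2^2·35; (2/221) = -1 since 221 mod 8 = 5, so (140/221) = (-1)^2·(35/221); sign now +1
reciprocity: (35/221) = +1·(221/35) since 35 mod 4 = 3, 221 mod 4 = 1; sign now +1
(221/35) = (11/35)   [reduce mod 35]
reciprocity: (11/35) = -1·(35/11) since 11 mod 4 = 3, 35 mod 4 = 3; sign now -1
(35/11) = (2/11)   [reduce mod 11]
2 = 2^1·1; (2/11) = -1 since 11 mod 8 = 3, so (2/11) = (-1)^1·(1/11); sign now +1
(1/11) = 1; final value = sign = +1

1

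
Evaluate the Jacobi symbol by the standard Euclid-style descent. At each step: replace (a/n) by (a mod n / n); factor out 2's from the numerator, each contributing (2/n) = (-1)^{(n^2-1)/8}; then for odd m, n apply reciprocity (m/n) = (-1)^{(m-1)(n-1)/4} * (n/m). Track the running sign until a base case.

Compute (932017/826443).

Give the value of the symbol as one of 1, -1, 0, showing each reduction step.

1

(932017/826443): 932017 mod 826443 = 105574, so (932017/826443) = (105574/826443)
factor out 2^1: 105574 = 2^1·52787; with 826443 mod 8 = 3, (2/826443) = -1; sign now -1; continue with (52787/826443)
flip (52787/826443) -> (826443/52787): both odd, 52787 mod 4 = 3, 826443 mod 4 = 3, so the flip contributes -1; sign now +1
(826443/52787): 826443 mod 52787 = 34638, so (826443/52787) = (34638/52787)
factor out 2^1: 34638 = 2^1·17319; with 52787 mod 8 = 3, (2/52787) = -1; sign now -1; continue with (17319/52787)
flip (17319/52787) -> (52787/17319): both odd, 17319 mod 4 = 3, 52787 mod 4 = 3, so the flip contributes -1; sign now +1
(52787/17319): 52787 mod 17319 = 830, so (52787/17319) = (830/17319)
factor out 2^1: 830 = 2^1·415; with 17319 mod 8 = 7, (2/17319) = +1; sign now +1; continue with (415/17319)
flip (415/17319) -> (17319/415): both odd, 415 mod 4 = 3, 17319 mod 4 = 3, so the flip contributes -1; sign now -1
(17319/415): 17319 mod 415 = 304, so (17319/415) = (304/415)
factor out 2^4: 304 = 2^4·19; with 415 mod 8 = 7, (2/415) = +1; sign now -1; continue with (19/415)
flip (19/415) -> (415/19): both odd, 19 mod 4 = 3, 415 mod 4 = 3, so the flip contributes -1; sign now +1
(415/19): 415 mod 19 = 16, so (415/19) = (16/19)
factor out 2^4: 16 = 2^4·1; with 19 mod 8 = 3, (2/19) = -1; sign now +1; continue with (1/19)
reached (1/19) = 1, so the symbol is +1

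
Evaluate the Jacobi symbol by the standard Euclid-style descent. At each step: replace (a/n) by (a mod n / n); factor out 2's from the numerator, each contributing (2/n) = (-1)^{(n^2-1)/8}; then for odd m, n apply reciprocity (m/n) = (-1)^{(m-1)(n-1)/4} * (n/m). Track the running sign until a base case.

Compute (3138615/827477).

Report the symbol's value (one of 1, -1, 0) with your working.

-1

(3138615/827477): 3138615 mod 827477 = 656184, so (3138615/827477) = (656184/827477)
factor out 2^3: 656184 = 2^3·82023; with 827477 mod 8 = 5, (2/827477) = -1; sign now -1; continue with (82023/827477)
flip (82023/827477) -> (827477/82023): both odd, 82023 mod 4 = 3, 827477 mod 4 = 1, so the flip contributes +1; sign now -1
(827477/82023): 827477 mod 82023 = 7247, so (827477/82023) = (7247/82023)
flip (7247/82023) -> (82023/7247): both odd, 7247 mod 4 = 3, 82023 mod 4 = 3, so the flip contributes -1; sign now +1
(82023/7247): 82023 mod 7247 = 2306, so (82023/7247) = (2306/7247)
factor out 2^1: 2306 = 2^1·1153; with 7247 mod 8 = 7, (2/7247) = +1; sign now +1; continue with (1153/7247)
flip (1153/7247) -> (7247/1153): both odd, 1153 mod 4 = 1, 7247 mod 4 = 3, so the flip contributes +1; sign now +1
(7247/1153): 7247 mod 1153 = 329, so (7247/1153) = (329/1153)
flip (329/1153) -> (1153/329): both odd, 329 mod 4 = 1, 1153 mod 4 = 1, so the flip contributes +1; sign now +1
(1153/329): 1153 mod 329 = 166, so (1153/329) = (166/329)
factor out 2^1: 166 = 2^1·83; with 329 mod 8 = 1, (2/329) = +1; sign now +1; continue with (83/329)
flip (83/329) -> (329/83): both odd, 83 mod 4 = 3, 329 mod 4 = 1, so the flip contributes +1; sign now +1
(329/83): 329 mod 83 = 80, so (329/83) = (80/83)
factor out 2^4: 80 = 2^4·5; with 83 mod 8 = 3, (2/83) = -1; sign now +1; continue with (5/83)
flip (5/83) -> (83/5): both odd, 5 mod 4 = 1, 83 mod 4 = 3, so the flip contributes +1; sign now +1
(83/5): 83 mod 5 = 3, so (83/5) = (3/5)
flip (3/5) -> (5/3): both odd, 3 mod 4 = 3, 5 mod 4 = 1, so the flip contributes +1; sign now +1
(5/3): 5 mod 3 = 2, so (5/3) = (2/3)
factor out 2^1: 2 = 2^1·1; with 3 mod 8 = 3, (2/3) = -1; sign now -1; continue with (1/3)
reached (1/3) = 1, so the symbol is -1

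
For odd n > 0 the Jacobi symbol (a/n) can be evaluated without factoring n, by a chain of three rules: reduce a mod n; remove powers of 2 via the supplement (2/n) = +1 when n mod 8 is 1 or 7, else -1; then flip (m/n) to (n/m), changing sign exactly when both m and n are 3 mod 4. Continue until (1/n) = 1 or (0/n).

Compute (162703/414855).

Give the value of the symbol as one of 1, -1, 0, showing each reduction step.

1

flip (162703/414855) -> (414855/162703): both odd, 162703 mod 4 = 3, 414855 mod 4 = 3, so the flip contributes -1; sign now -1
(414855/162703): 414855 mod 162703 = 89449, so (414855/162703) = (89449/162703)
flip (89449/162703) -> (162703/89449): both odd, 89449 mod 4 = 1, 162703 mod 4 = 3, so the flip contributes +1; sign now -1
(162703/89449): 162703 mod 89449 = 73254, so (162703/89449) = (73254/89449)
factor out 2^1: 73254 = 2^1·36627; with 89449 mod 8 = 1, (2/89449) = +1; sign now -1; continue with (36627/89449)
flip (36627/89449) -> (89449/36627): both odd, 36627 mod 4 = 3, 89449 mod 4 = 1, so the flip contributes +1; sign now -1
(89449/36627): 89449 mod 36627 = 16195, so (89449/36627) = (16195/36627)
flip (16195/36627) -> (36627/16195): both odd, 16195 mod 4 = 3, 36627 mod 4 = 3, so the flip contributes -1; sign now +1
(36627/16195): 36627 mod 16195 = 4237, so (36627/16195) = (4237/16195)
flip (4237/16195) -> (16195/4237): both odd, 4237 mod 4 = 1, 16195 mod 4 = 3, so the flip contributes +1; sign now +1
(16195/4237): 16195 mod 4237 = 3484, so (16195/4237) = (3484/4237)
factor out 2^2: 3484 = 2^2·871; with 4237 mod 8 = 5, (2/4237) = -1; sign now +1; continue with (871/4237)
flip (871/4237) -> (4237/871): both odd, 871 mod 4 = 3, 4237 mod 4 = 1, so the flip contributes +1; sign now +1
(4237/871): 4237 mod 871 = 753, so (4237/871) = (753/871)
flip (753/871) -> (871/753): both odd, 753 mod 4 = 1, 871 mod 4 = 3, so the flip contributes +1; sign now +1
(871/753): 871 mod 753 = 118, so (871/753) = (118/753)
factor out 2^1: 118 = 2^1·59; with 753 mod 8 = 1, (2/753) = +1; sign now +1; continue with (59/753)
flip (59/753) -> (753/59): both odd, 59 mod 4 = 3, 753 mod 4 = 1, so the flip contributes +1; sign now +1
(753/59): 753 mod 59 = 45, so (753/59) = (45/59)
flip (45/59) -> (59/45): both odd, 45 mod 4 = 1, 59 mod 4 = 3, so the flip contributes +1; sign now +1
(59/45): 59 mod 45 = 14, so (59/45) = (14/45)
factor out 2^1: 14 = 2^1·7; with 45 mod 8 = 5, (2/45) = -1; sign now -1; continue with (7/45)
flip (7/45) -> (45/7): both odd, 7 mod 4 = 3, 45 mod 4 = 1, so the flip contributes +1; sign now -1
(45/7): 45 mod 7 = 3, so (45/7) = (3/7)
flip (3/7) -> (7/3): both odd, 3 mod 4 = 3, 7 mod 4 = 3, so the flip contributes -1; sign now +1
(7/3): 7 mod 3 = 1, so (7/3) = (1/3)
reached (1/3) = 1, so the symbol is +1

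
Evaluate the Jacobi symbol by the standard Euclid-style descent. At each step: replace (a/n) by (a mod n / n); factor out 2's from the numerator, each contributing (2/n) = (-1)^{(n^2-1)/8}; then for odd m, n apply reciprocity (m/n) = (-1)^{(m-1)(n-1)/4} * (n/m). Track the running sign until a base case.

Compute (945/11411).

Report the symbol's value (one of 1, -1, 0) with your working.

-1

flip (945/11411) -> (11411/945): both odd, 945 mod 4 = 1, 11411 mod 4 = 3, so the flip contributes +1; sign now +1
(11411/945): 11411 mod 945 = 71, so (11411/945) = (71/945)
flip (71/945) -> (945/71): both odd, 71 mod 4 = 3, 945 mod 4 = 1, so the flip contributes +1; sign now +1
(945/71): 945 mod 71 = 22, so (945/71) = (22/71)
factor out 2^1: 22 = 2^1·11; with 71 mod 8 = 7, (2/71) = +1; sign now +1; continue with (11/71)
flip (11/71) -> (71/11): both odd, 11 mod 4 = 3, 71 mod 4 = 3, so the flip contributes -1; sign now -1
(71/11): 71 mod 11 = 5, so (71/11) = (5/11)
flip (5/11) -> (11/5): both odd, 5 mod 4 = 1, 11 mod 4 = 3, so the flip contributes +1; sign now -1
(11/5): 11 mod 5 = 1, so (11/5) = (1/5)
reached (1/5) = 1, so the symbol is -1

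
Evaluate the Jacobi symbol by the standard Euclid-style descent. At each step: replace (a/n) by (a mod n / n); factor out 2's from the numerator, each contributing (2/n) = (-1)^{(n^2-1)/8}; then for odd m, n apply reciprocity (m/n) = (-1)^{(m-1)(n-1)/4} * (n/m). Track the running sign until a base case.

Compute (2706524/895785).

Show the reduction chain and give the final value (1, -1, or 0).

(2706524/895785): 2706524 mod 895785 = 19169, so (2706524/895785) = (19169/895785)
flip (19169/895785) -> (895785/19169): both odd, 19169 mod 4 = 1, 895785 mod 4 = 1, so the flip contributes +1; sign now +1
(895785/19169): 895785 mod 19169 = 14011, so (895785/19169) = (14011/19169)
flip (14011/19169) -> (19169/14011): both odd, 14011 mod 4 = 3, 19169 mod 4 = 1, so the flip contributes +1; sign now +1
(19169/14011): 19169 mod 14011 = 5158, so (19169/14011) = (5158/14011)
factor out 2^1: 5158 = 2^1·2579; with 14011 mod 8 = 3, (2/14011) = -1; sign now -1; continue with (2579/14011)
flip (2579/14011) -> (14011/2579): both odd, 2579 mod 4 = 3, 14011 mod 4 = 3, so the flip contributes -1; sign now +1
(14011/2579): 14011 mod 2579 = 1116, so (14011/2579) = (1116/2579)
factor out 2^2: 1116 = 2^2·279; with 2579 mod 8 = 3, (2/2579) = -1; sign now +1; continue with (279/2579)
flip (279/2579) -> (2579/279): both odd, 279 mod 4 = 3, 2579 mod 4 = 3, so the flip contributes -1; sign now -1
(2579/279): 2579 mod 279 = 68, so (2579/279) = (68/279)
factor out 2^2: 68 = 2^2·17; with 279 mod 8 = 7, (2/279) = +1; sign now -1; continue with (17/279)
flip (17/279) -> (279/17): both odd, 17 mod 4 = 1, 279 mod 4 = 3, so the flip contributes +1; sign now -1
(279/17): 279 mod 17 = 7, so (279/17) = (7/17)
flip (7/17) -> (17/7): both odd, 7 mod 4 = 3, 17 mod 4 = 1, so the flip contributes +1; sign now -1
(17/7): 17 mod 7 = 3, so (17/7) = (3/7)
flip (3/7) -> (7/3): both odd, 3 mod 4 = 3, 7 mod 4 = 3, so the flip contributes -1; sign now +1
(7/3): 7 mod 3 = 1, so (7/3) = (1/3)
reached (1/3) = 1, so the symbol is +1

1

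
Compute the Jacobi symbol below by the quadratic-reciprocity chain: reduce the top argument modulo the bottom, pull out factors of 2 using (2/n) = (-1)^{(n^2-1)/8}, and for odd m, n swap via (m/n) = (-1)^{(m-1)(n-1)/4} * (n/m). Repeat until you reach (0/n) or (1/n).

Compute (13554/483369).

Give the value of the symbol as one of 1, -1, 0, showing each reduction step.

factor out 2^1: 13554 = 2^1·6777; with 483369 mod 8 = 1, (2/483369) = +1; sign now +1; continue with (6777/483369)
flip (6777/483369) -> (483369/6777): both odd, 6777 mod 4 = 1, 483369 mod 4 = 1, so the flip contributes +1; sign now +1
(483369/6777): 483369 mod 6777 = 2202, so (483369/6777) = (2202/6777)
factor out 2^1: 2202 = 2^1·1101; with 6777 mod 8 = 1, (2/6777) = +1; sign now +1; continue with (1101/6777)
flip (1101/6777) -> (6777/1101): both odd, 1101 mod 4 = 1, 6777 mod 4 = 1, so the flip contributes +1; sign now +1
(6777/1101): 6777 mod 1101 = 171, so (6777/1101) = (171/1101)
flip (171/1101) -> (1101/171): both odd, 171 mod 4 = 3, 1101 mod 4 = 1, so the flip contributes +1; sign now +1
(1101/171): 1101 mod 171 = 75, so (1101/171) = (75/171)
flip (75/171) -> (171/75): both odd, 75 mod 4 = 3, 171 mod 4 = 3, so the flip contributes -1; sign now -1
(171/75): 171 mod 75 = 21, so (171/75) = (21/75)
flip (21/75) -> (75/21): both odd, 21 mod 4 = 1, 75 mod 4 = 3, so the flip contributes +1; sign now -1
(75/21): 75 mod 21 = 12, so (75/21) = (12/21)
factor out 2^2: 12 = 2^2·3; with 21 mod 8 = 5, (2/21) = -1; sign now -1; continue with (3/21)
flip (3/21) -> (21/3): both odd, 3 mod 4 = 3, 21 mod 4 = 1, so the flip contributes +1; sign now -1
(21/3): 21 mod 3 = 0, so (21/3) = (0/3)
reached (0/3); gcd(a, n) > 1, so (0/3) = 0 and the symbol is 0

0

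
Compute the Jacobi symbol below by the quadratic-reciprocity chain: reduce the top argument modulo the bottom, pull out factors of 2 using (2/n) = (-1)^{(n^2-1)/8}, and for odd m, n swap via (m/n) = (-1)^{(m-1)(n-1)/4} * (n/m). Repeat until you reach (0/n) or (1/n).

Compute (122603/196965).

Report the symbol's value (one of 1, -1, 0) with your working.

-1

flip (122603/196965) -> (196965/122603): both odd, 122603 mod 4 = 3, 196965 mod 4 = 1, so the flip contributes +1; sign now +1
(196965/122603): 196965 mod 122603 = 74362, so (196965/122603) = (74362/122603)
factor out 2^1: 74362 = 2^1·37181; with 122603 mod 8 = 3, (2/122603) = -1; sign now -1; continue with (37181/122603)
flip (37181/122603) -> (122603/37181): both odd, 37181 mod 4 = 1, 122603 mod 4 = 3, so the flip contributes +1; sign now -1
(122603/37181): 122603 mod 37181 = 11060, so (122603/37181) = (11060/37181)
factor out 2^2: 11060 = 2^2·2765; with 37181 mod 8 = 5, (2/37181) = -1; sign now -1; continue with (2765/37181)
flip (2765/37181) -> (37181/2765): both odd, 2765 mod 4 = 1, 37181 mod 4 = 1, so the flip contributes +1; sign now -1
(37181/2765): 37181 mod 2765 = 1236, so (37181/2765) = (1236/2765)
factor out 2^2: 1236 = 2^2·309; with 2765 mod 8 = 5, (2/2765) = -1; sign now -1; continue with (309/2765)
flip (309/2765) -> (2765/309): both odd, 309 mod 4 = 1, 2765 mod 4 = 1, so the flip contributes +1; sign now -1
(2765/309): 2765 mod 309 = 293, so (2765/309) = (293/309)
flip (293/309) -> (309/293): both odd, 293 mod 4 = 1, 309 mod 4 = 1, so the flip contributes +1; sign now -1
(309/293): 309 mod 293 = 16, so (309/293) = (16/293)
factor out 2^4: 16 = 2^4·1; with 293 mod 8 = 5, (2/293) = -1; sign now -1; continue with (1/293)
reached (1/293) = 1, so the symbol is -1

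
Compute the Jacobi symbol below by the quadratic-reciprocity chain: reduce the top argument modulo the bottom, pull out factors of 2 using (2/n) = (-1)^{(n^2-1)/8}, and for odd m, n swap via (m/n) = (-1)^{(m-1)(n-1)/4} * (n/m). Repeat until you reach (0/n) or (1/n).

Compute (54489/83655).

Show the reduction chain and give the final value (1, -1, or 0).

reciprocity: (54489/83655) = +1·(83655/54489) since 54489 mod 4 = 1, 83655 mod 4 = 3; sign now +1
(83655/54489) = (29166/54489)   [reduce mod 54489]
29166 = 2^1·14583; (2/54489) = +1 since 54489 mod 8 = 1, so (29166/54489) = (+1)^1·(14583/54489); sign now +1
reciprocity: (14583/54489) = +1·(54489/14583) since 14583 mod 4 = 3, 54489 mod 4 = 1; sign now +1
(54489/14583) = (10740/14583)   [reduce mod 14583]
10740 = 2^2·2685; (2/14583) = +1 since 14583 mod 8 = 7, so (10740/14583) = (+1)^2·(2685/14583); sign now +1
reciprocity: (2685/14583) = +1·(14583/2685) since 2685 mod 4 = 1, 14583 mod 4 = 3; sign now +1
(14583/2685) = (1158/2685)   [reduce mod 2685]
1158 = 2^1·579; (2/2685) = -1 since 2685 mod 8 = 5, so (1158/2685) = (-1)^1·(579/2685); sign now -1
reciprocity: (579/2685) = +1·(2685/579) since 579 mod 4 = 3, 2685 mod 4 = 1; sign now -1
(2685/579) = (369/579)   [reduce mod 579]
reciprocity: (369/579) = +1·(579/369) since 369 mod 4 = 1, 579 mod 4 = 3; sign now -1
(579/369) = (210/369)   [reduce mod 369]
210 = 2^1·105; (2/369) = +1 since 369 mod 8 = 1, so (210/369) = (+1)^1·(105/369); sign now -1
reciprocity: (105/369) = +1·(369/105) since 105 mod 4 = 1, 369 mod 4 = 1; sign now -1
(369/105) = (54/105)   [reduce mod 105]
54 = 2^1·27; (2/105) = +1 since 105 mod 8 = 1, so (54/105) = (+1)^1·(27/105); sign now -1
reciprocity: (27/105) = +1·(105/27) since 27 mod 4 = 3, 105 mod 4 = 1; sign now -1
(105/27) = (24/27)   [reduce mod 27]
24 = 2^3·3; (2/27) = -1 since 27 mod 8 = 3, so (24/27) = (-1)^3·(3/27); sign now +1
reciprocity: (3/27) = -1·(27/3) since 3 mod 4 = 3, 27 mod 4 = 3; sign now -1
(27/3) = (0/3)   [reduce mod 3]
(0/3) = 0   [gcd(a, n) > 1]; final value = 0

0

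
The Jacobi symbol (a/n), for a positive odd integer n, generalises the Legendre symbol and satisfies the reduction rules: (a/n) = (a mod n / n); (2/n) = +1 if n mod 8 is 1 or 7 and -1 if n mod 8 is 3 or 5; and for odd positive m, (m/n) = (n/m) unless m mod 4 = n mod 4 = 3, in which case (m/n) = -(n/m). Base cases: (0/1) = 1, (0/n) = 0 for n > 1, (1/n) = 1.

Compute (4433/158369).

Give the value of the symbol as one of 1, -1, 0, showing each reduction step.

1

reciprocity: (4433/158369) = +1·(158369/4433) since 4433 mod 4 = 1, 158369 mod 4 = 1; sign now +1
(158369/4433) = (3214/4433)   [reduce mod 4433]
3214 = 2^1·1607; (2/4433) = +1 since 4433 mod 8 = 1, so (3214/4433) = (+1)^1·(1607/4433); sign now +1
reciprocity: (1607/4433) = +1·(4433/1607) since 1607 mod 4 = 3, 4433 mod 4 = 1; sign now +1
(4433/1607) = (1219/1607)   [reduce mod 1607]
reciprocity: (1219/1607) = -1·(1607/1219) since 1219 mod 4 = 3, 1607 mod 4 = 3; sign now -1
(1607/1219) = (388/1219)   [reduce mod 1219]
388 = 2^2·97; (2/1219) = -1 since 1219 mod 8 = 3, so (388/1219) = (-1)^2·(97/1219); sign now -1
reciprocity: (97/1219) = +1·(1219/97) since 97 mod 4 = 1, 1219 mod 4 = 3; sign now -1
(1219/97) = (55/97)   [reduce mod 97]
reciprocity: (55/97) = +1·(97/55) since 55 mod 4 = 3, 97 mod 4 = 1; sign now -1
(97/55) = (42/55)   [reduce mod 55]
42 = 2^1·21; (2/55) = +1 since 55 mod 8 = 7, so (42/55) = (+1)^1·(21/55); sign now -1
reciprocity: (21/55) = +1·(55/21) since 21 mod 4 = 1, 55 mod 4 = 3; sign now -1
(55/21) = (13/21)   [reduce mod 21]
reciprocity: (13/21) = +1·(21/13) since 13 mod 4 = 1, 21 mod 4 = 1; sign now -1
(21/13) = (8/13)   [reduce mod 13]
8 = 2^3·1; (2/13) = -1 since 13 mod 8 = 5, so (8/13) = (-1)^3·(1/13); sign now +1
(1/13) = 1; final value = sign = +1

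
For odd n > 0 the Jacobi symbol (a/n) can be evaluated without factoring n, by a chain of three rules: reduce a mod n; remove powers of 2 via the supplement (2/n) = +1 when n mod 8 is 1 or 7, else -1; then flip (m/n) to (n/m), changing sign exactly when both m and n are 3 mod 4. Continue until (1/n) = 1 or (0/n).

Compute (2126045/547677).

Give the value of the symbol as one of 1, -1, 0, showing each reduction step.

(2126045/547677) = (483014/547677)   [reduce mod 547677]
483014 = 2^1·241507; (2/547677) = -1 since 547677 mod 8 = 5, so (483014/547677) = (-1)^1·(241507/547677); sign now -1
reciprocity: (241507/547677) = +1·(547677/241507) since 241507 mod 4 = 3, 547677 mod 4 = 1; sign now -1
(547677/241507) = (64663/241507)   [reduce mod 241507]
reciprocity: (64663/241507) = -1·(241507/64663) since 64663 mod 4 = 3, 241507 mod 4 = 3; sign now +1
(241507/64663) = (47518/64663)   [reduce mod 64663]
47518 = 2^1·23759; (2/64663) = +1 since 64663 mod 8 = 7, so (47518/64663) = (+1)^1·(23759/64663); sign now +1
reciprocity: (23759/64663) = -1·(64663/23759) since 23759 mod 4 = 3, 64663 mod 4 = 3; sign now -1
(64663/23759) = (17145/23759)   [reduce mod 23759]
reciprocity: (17145/23759) = +1·(23759/17145) since 17145 mod 4 = 1, 23759 mod 4 = 3; sign now -1
(23759/17145) = (6614/17145)   [reduce mod 17145]
6614 = 2^1·3307; (2/17145) = +1 since 17145 mod 8 = 1, so (6614/17145) = (+1)^1·(3307/17145); sign now -1
reciprocity: (3307/17145) = +1·(17145/3307) since 3307 mod 4 = 3, 17145 mod 4 = 1; sign now -1
(17145/3307) = (610/3307)   [reduce mod 3307]
610 = 2^1·305; (2/3307) = -1 since 3307 mod 8 = 3, so (610/3307) = (-1)^1·(305/3307); sign now +1
reciprocity: (305/3307) = +1·(3307/305) since 305 mod 4 = 1, 3307 mod 4 = 3; sign now +1
(3307/305) = (257/305)   [reduce mod 305]
reciprocity: (257/305) = +1·(305/257) since 257 mod 4 = 1, 305 mod 4 = 1; sign now +1
(305/257) = (48/257)   [reduce mod 257]
48 = 2^4·3; (2/257) = +1 since 257 mod 8 = 1, so (48/257) = (+1)^4·(3/257); sign now +1
reciprocity: (3/257) = +1·(257/3) since 3 mod 4 = 3, 257 mod 4 = 1; sign now +1
(257/3) = (2/3)   [reduce mod 3]
2 = 2^1·1; (2/3) = -1 since 3 mod 8 = 3, so (2/3) = (-1)^1·(1/3); sign now -1
(1/3) = 1; final value = sign = -1

-1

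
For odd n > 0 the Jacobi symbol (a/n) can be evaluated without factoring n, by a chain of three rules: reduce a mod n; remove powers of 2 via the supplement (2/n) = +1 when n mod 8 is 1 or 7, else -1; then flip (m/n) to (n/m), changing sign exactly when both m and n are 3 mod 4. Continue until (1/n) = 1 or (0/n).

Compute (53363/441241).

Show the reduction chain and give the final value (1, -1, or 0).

flip (53363/441241) -> (441241/53363): both odd, 53363 mod 4 = 3, 441241 mod 4 = 1, so the flip contributes +1; sign now +1
(441241/53363): 441241 mod 53363 = 14337, so (441241/53363) = (14337/53363)
flip (14337/53363) -> (53363/14337): both odd, 14337 mod 4 = 1, 53363 mod 4 = 3, so the flip contributes +1; sign now +1
(53363/14337): 53363 mod 14337 = 10352, so (53363/14337) = (10352/14337)
factor out 2^4: 10352 = 2^4·647; with 14337 mod 8 = 1, (2/14337) = +1; sign now +1; continue with (647/14337)
flip (647/14337) -> (14337/647): both odd, 647 mod 4 = 3, 14337 mod 4 = 1, so the flip contributes +1; sign now +1
(14337/647): 14337 mod 647 = 103, so (14337/647) = (103/647)
flip (103/647) -> (647/103): both odd, 103 mod 4 = 3, 647 mod 4 = 3, so the flip contributes -1; sign now -1
(647/103): 647 mod 103 = 29, so (647/103) = (29/103)
flip (29/103) -> (103/29): both odd, 29 mod 4 = 1, 103 mod 4 = 3, so the flip contributes +1; sign now -1
(103/29): 103 mod 29 = 16, so (103/29) = (16/29)
factor out 2^4: 16 = 2^4·1; with 29 mod 8 = 5, (2/29) = -1; sign now -1; continue with (1/29)
reached (1/29) = 1, so the symbol is -1

-1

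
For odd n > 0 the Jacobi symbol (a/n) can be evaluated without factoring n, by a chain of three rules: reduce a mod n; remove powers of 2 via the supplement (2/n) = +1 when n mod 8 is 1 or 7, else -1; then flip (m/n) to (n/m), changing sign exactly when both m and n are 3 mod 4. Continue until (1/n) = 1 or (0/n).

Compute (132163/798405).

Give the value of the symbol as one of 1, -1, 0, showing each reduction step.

reciprocity: (132163/798405) = +1·(798405/132163) since 132163 mod 4 = 3, 798405 mod 4 = 1; sign now +1
(798405/132163) = (5427/132163)   [reduce mod 132163]
reciprocity: (5427/132163) = -1·(132163/5427) since 5427 mod 4 = 3, 132163 mod 4 = 3; sign now -1
(132163/5427) = (1915/5427)   [reduce mod 5427]
reciprocity: (1915/5427) = -1·(5427/1915) since 1915 mod 4 = 3, 5427 mod 4 = 3; sign now +1
(5427/1915) = (1597/1915)   [reduce mod 1915]
reciprocity: (1597/1915) = +1·(1915/1597) since 1597 mod 4 = 1, 1915 mod 4 = 3; sign now +1
(1915/1597) = (318/1597)   [reduce mod 1597]
318 = 2^1·159; (2/1597) = -1 since 1597 mod 8 = 5, so (318/1597) = (-1)^1·(159/1597); sign now -1
reciprocity: (159/1597) = +1·(1597/159) since 159 mod 4 = 3, 1597 mod 4 = 1; sign now -1
(1597/159) = (7/159)   [reduce mod 159]
reciprocity: (7/159) = -1·(159/7) since 7 mod 4 = 3, 159 mod 4 = 3; sign now +1
(159/7) = (5/7)   [reduce mod 7]
reciprocity: (5/7) = +1·(7/5) since 5 mod 4 = 1, 7 mod 4 = 3; sign now +1
(7/5) = (2/5)   [reduce mod 5]
2 = 2^1·1; (2/5) = -1 since 5 mod 8 = 5, so (2/5) = (-1)^1·(1/5); sign now -1
(1/5) = 1; final value = sign = -1

-1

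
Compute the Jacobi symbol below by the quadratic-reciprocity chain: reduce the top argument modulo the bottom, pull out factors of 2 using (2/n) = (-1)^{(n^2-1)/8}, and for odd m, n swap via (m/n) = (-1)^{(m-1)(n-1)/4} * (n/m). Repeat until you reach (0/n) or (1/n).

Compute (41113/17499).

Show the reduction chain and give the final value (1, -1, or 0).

(41113/17499): 41113 mod 17499 = 6115, so (41113/17499) = (6115/17499)
flip (6115/17499) -> (17499/6115): both odd, 6115 mod 4 = 3, 17499 mod 4 = 3, so the flip contributes -1; sign now -1
(17499/6115): 17499 mod 6115 = 5269, so (17499/6115) = (5269/6115)
flip (5269/6115) -> (6115/5269): both odd, 5269 mod 4 = 1, 6115 mod 4 = 3, so the flip contributes +1; sign now -1
(6115/5269): 6115 mod 5269 = 846, so (6115/5269) = (846/5269)
factor out 2^1: 846 = 2^1·423; with 5269 mod 8 = 5, (2/5269) = -1; sign now +1; continue with (423/5269)
flip (423/5269) -> (5269/423): both odd, 423 mod 4 = 3, 5269 mod 4 = 1, so the flip contributes +1; sign now +1
(5269/423): 5269 mod 423 = 193, so (5269/423) = (193/423)
flip (193/423) -> (423/193): both odd, 193 mod 4 = 1, 423 mod 4 = 3, so the flip contributes +1; sign now +1
(423/193): 423 mod 193 = 37, so (423/193) = (37/193)
flip (37/193) -> (193/37): both odd, 37 mod 4 = 1, 193 mod 4 = 1, so the flip contributes +1; sign now +1
(193/37): 193 mod 37 = 8, so (193/37) = (8/37)
factor out 2^3: 8 = 2^3·1; with 37 mod 8 = 5, (2/37) = -1; sign now -1; continue with (1/37)
reached (1/37) = 1, so the symbol is -1

-1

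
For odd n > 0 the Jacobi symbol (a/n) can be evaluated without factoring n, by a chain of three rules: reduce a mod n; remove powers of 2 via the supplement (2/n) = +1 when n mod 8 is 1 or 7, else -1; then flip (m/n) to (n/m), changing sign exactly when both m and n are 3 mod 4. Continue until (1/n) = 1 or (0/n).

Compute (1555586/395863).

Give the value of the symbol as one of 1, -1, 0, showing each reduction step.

-1

(1555586/395863) = (367997/395863)   [reduce mod 395863]
reciprocity: (367997/395863) = +1·(395863/367997) since 367997 mod 4 = 1, 395863 mod 4 = 3; sign now +1
(395863/367997) = (27866/367997)   [reduce mod 367997]
27866 = 2^1·13933; (2/367997) = -1 since 367997 mod 8 = 5, so (27866/367997) = (-1)^1·(13933/367997); sign now -1
reciprocity: (13933/367997) = +1·(367997/13933) since 13933 mod 4 = 1, 367997 mod 4 = 1; sign now -1
(367997/13933) = (5739/13933)   [reduce mod 13933]
reciprocity: (5739/13933) = +1·(13933/5739) since 5739 mod 4 = 3, 13933 mod 4 = 1; sign now -1
(13933/5739) = (2455/5739)   [reduce mod 5739]
reciprocity: (2455/5739) = -1·(5739/2455) since 2455 mod 4 = 3, 5739 mod 4 = 3; sign now +1
(5739/2455) = (829/2455)   [reduce mod 2455]
reciprocity: (829/2455) = +1·(2455/829) since 829 mod 4 = 1, 2455 mod 4 = 3; sign now +1
(2455/829) = (797/829)   [reduce mod 829]
reciprocity: (797/829) = +1·(829/797) since 797 mod 4 = 1, 829 mod 4 = 1; sign now +1
(829/797) = (32/797)   [reduce mod 797]
32 = 2^5·1; (2/797) = -1 since 797 mod 8 = 5, so (32/797) = (-1)^5·(1/797); sign now -1
(1/797) = 1; final value = sign = -1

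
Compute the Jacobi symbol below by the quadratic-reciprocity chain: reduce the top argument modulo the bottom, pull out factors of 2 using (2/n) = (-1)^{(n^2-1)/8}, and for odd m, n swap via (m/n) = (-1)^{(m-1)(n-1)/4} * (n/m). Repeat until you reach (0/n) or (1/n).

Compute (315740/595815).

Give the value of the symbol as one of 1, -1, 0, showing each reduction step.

factor out 2^2: 315740 = 2^2·78935; with 595815 mod 8 = 7, (2/595815) = +1; sign now +1; continue with (78935/595815)
flip (78935/595815) -> (595815/78935): both odd, 78935 mod 4 = 3, 595815 mod 4 = 3, so the flip contributes -1; sign now -1
(595815/78935): 595815 mod 78935 = 43270, so (595815/78935) = (43270/78935)
factor out 2^1: 43270 = 2^1·21635; with 78935 mod 8 = 7, (2/78935) = +1; sign now -1; continue with (21635/78935)
flip (21635/78935) -> (78935/21635): both odd, 21635 mod 4 = 3, 78935 mod 4 = 3, so the flip contributes -1; sign now +1
(78935/21635): 78935 mod 21635 = 14030, so (78935/21635) = (14030/21635)
factor out 2^1: 14030 = 2^1·7015; with 21635 mod 8 = 3, (2/21635) = -1; sign now -1; continue with (7015/21635)
flip (7015/21635) -> (21635/7015): both odd, 7015 mod 4 = 3, 21635 mod 4 = 3, so the flip contributes -1; sign now +1
(21635/7015): 21635 mod 7015 = 590, so (21635/7015) = (590/7015)
factor out 2^1: 590 = 2^1·295; with 7015 mod 8 = 7, (2/7015) = +1; sign now +1; continue with (295/7015)
flip (295/7015) -> (7015/295): both odd, 295 mod 4 = 3, 7015 mod 4 = 3, so the flip contributes -1; sign now -1
(7015/295): 7015 mod 295 = 230, so (7015/295) = (230/295)
factor out 2^1: 230 = 2^1·115; with 295 mod 8 = 7, (2/295) = +1; sign now -1; continue with (115/295)
flip (115/295) -> (295/115): both odd, 115 mod 4 = 3, 295 mod 4 = 3, so the flip contributes -1; sign now +1
(295/115): 295 mod 115 = 65, so (295/115) = (65/115)
flip (65/115) -> (115/65): both odd, 65 mod 4 = 1, 115 mod 4 = 3, so the flip contributes +1; sign now +1
(115/65): 115 mod 65 = 50, so (115/65) = (50/65)
factor out 2^1: 50 = 2^1·25; with 65 mod 8 = 1, (2/65) = +1; sign now +1; continue with (25/65)
flip (25/65) -> (65/25): both odd, 25 mod 4 = 1, 65 mod 4 = 1, so the flip contributes +1; sign now +1
(65/25): 65 mod 25 = 15, so (65/25) = (15/25)
flip (15/25) -> (25/15): both odd, 15 mod 4 = 3, 25 mod 4 = 1, so the flip contributes +1; sign now +1
(25/15): 25 mod 15 = 10, so (25/15) = (10/15)
factor out 2^1: 10 = 2^1·5; with 15 mod 8 = 7, (2/15) = +1; sign now +1; continue with (5/15)
flip (5/15) -> (15/5): both odd, 5 mod 4 = 1, 15 mod 4 = 3, so the flip contributes +1; sign now +1
(15/5): 15 mod 5 = 0, so (15/5) = (0/5)
reached (0/5); gcd(a, n) > 1, so (0/5) = 0 and the symbol is 0

0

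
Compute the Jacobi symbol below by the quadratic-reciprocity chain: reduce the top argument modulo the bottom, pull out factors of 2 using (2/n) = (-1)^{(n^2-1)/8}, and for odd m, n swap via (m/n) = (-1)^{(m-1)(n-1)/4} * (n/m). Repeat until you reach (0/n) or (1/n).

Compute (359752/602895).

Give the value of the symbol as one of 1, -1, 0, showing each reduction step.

-1

factor out 2^3: 359752 = 2^3·44969; with 602895 mod 8 = 7, (2/602895) = +1; sign now +1; continue with (44969/602895)
flip (44969/602895) -> (602895/44969): both odd, 44969 mod 4 = 1, 602895 mod 4 = 3, so the flip contributes +1; sign now +1
(602895/44969): 602895 mod 44969 = 18298, so (602895/44969) = (18298/44969)
factor out 2^1: 18298 = 2^1·9149; with 44969 mod 8 = 1, (2/44969) = +1; sign now +1; continue with (9149/44969)
flip (9149/44969) -> (44969/9149): both odd, 9149 mod 4 = 1, 44969 mod 4 = 1, so the flip contributes +1; sign now +1
(44969/9149): 44969 mod 9149 = 8373, so (44969/9149) = (8373/9149)
flip (8373/9149) -> (9149/8373): both odd, 8373 mod 4 = 1, 9149 mod 4 = 1, so the flip contributes +1; sign now +1
(9149/8373): 9149 mod 8373 = 776, so (9149/8373) = (776/8373)
factor out 2^3: 776 = 2^3·97; with 8373 mod 8 = 5, (2/8373) = -1; sign now -1; continue with (97/8373)
flip (97/8373) -> (8373/97): both odd, 97 mod 4 = 1, 8373 mod 4 = 1, so the flip contributes +1; sign now -1
(8373/97): 8373 mod 97 = 31, so (8373/97) = (31/97)
flip (31/97) -> (97/31): both odd, 31 mod 4 = 3, 97 mod 4 = 1, so the flip contributes +1; sign now -1
(97/31): 97 mod 31 = 4, so (97/31) = (4/31)
factor out 2^2: 4 = 2^2·1; with 31 mod 8 = 7, (2/31) = +1; sign now -1; continue with (1/31)
reached (1/31) = 1, so the symbol is -1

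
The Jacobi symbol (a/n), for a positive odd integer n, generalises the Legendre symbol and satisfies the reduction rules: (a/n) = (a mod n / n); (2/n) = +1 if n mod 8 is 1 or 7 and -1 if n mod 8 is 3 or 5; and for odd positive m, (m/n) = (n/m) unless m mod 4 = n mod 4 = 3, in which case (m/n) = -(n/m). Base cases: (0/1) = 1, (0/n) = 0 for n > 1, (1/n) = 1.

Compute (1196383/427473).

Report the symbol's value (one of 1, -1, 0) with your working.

(1196383/427473) = (341437/427473)   [reduce mod 427473]
reciprocity: (341437/427473) = +1·(427473/341437) since 341437 mod 4 = 1, 427473 mod 4 = 1; sign now +1
(427473/341437) = (86036/341437)   [reduce mod 341437]
86036 = 2^2·21509; (2/341437) = -1 since 341437 mod 8 = 5, so (86036/341437) = (-1)^2·(21509/341437); sign now +1
reciprocity: (21509/341437) = +1·(341437/21509) since 21509 mod 4 = 1, 341437 mod 4 = 1; sign now +1
(341437/21509) = (18802/21509)   [reduce mod 21509]
18802 = 2^1·9401; (2/21509) = -1 since 21509 mod 8 = 5, so (18802/21509) = (-1)^1·(9401/21509); sign now -1
reciprocity: (9401/21509) = +1·(21509/9401) since 9401 mod 4 = 1, 21509 mod 4 = 1; sign now -1
(21509/9401) = (2707/9401)   [reduce mod 9401]
reciprocity: (2707/9401) = +1·(9401/2707) since 2707 mod 4 = 3, 9401 mod 4 = 1; sign now -1
(9401/2707) = (1280/2707)   [reduce mod 2707]
1280 = 2^8·5; (2/2707) = -1 since 2707 mod 8 = 3, so (1280/2707) = (-1)^8·(5/2707); sign now -1
reciprocity: (5/2707) = +1·(2707/5) since 5 mod 4 = 1, 2707 mod 4 = 3; sign now -1
(2707/5) = (2/5)   [reduce mod 5]
2 = 2^1·1; (2/5) = -1 since 5 mod 8 = 5, so (2/5) = (-1)^1·(1/5); sign now +1
(1/5) = 1; final value = sign = +1

1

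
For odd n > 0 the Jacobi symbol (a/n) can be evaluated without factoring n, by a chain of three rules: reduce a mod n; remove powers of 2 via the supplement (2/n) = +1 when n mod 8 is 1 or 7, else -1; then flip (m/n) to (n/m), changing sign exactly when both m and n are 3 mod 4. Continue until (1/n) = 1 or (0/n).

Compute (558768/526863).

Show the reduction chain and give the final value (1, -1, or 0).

(558768/526863) = (31905/526863)   [reduce mod 526863]
reciprocity: (31905/526863) = +1·(526863/31905) since 31905 mod 4 = 1, 526863 mod 4 = 3; sign now +1
(526863/31905) = (16383/31905)   [reduce mod 31905]
reciprocity: (16383/31905) = +1·(31905/16383) since 16383 mod 4 = 3, 31905 mod 4 = 1; sign now +1
(31905/16383) = (15522/16383)   [reduce mod 16383]
15522 = 2^1·7761; (2/16383) = +1 since 16383 mod 8 = 7, so (15522/16383) = (+1)^1·(7761/16383); sign now +1
reciprocity: (7761/16383) = +1·(16383/7761) since 7761 mod 4 = 1, 16383 mod 4 = 3; sign now +1
(16383/7761) = (861/7761)   [reduce mod 7761]
reciprocity: (861/7761) = +1·(7761/861) since 861 mod 4 = 1, 7761 mod 4 = 1; sign now +1
(7761/861) = (12/861)   [reduce mod 861]
12 = 2^2·3; (2/861) = -1 since 861 mod 8 = 5, so (12/861) = (-1)^2·(3/861); sign now +1
reciprocity: (3/861) = +1·(861/3) since 3 mod 4 = 3, 861 mod 4 = 1; sign now +1
(861/3) = (0/3)   [reduce mod 3]
(0/3) = 0   [gcd(a, n) > 1]; final value = 0

0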